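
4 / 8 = 1 / 2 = 0.50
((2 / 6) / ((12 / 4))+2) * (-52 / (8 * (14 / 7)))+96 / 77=-15563 / 2772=-5.61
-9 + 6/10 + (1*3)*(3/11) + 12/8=-669/110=-6.08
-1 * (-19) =19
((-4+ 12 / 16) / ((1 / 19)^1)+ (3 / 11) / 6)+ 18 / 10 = -13179 / 220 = -59.90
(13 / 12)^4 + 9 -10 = 7825 / 20736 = 0.38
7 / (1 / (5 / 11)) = 35 / 11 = 3.18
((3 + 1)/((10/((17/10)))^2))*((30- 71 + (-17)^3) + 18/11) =-3935891/6875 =-572.49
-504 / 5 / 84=-6 / 5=-1.20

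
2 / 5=0.40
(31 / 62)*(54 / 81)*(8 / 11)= 8 / 33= 0.24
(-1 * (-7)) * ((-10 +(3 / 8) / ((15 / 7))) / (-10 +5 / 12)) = 8253 / 1150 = 7.18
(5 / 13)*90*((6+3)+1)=4500 / 13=346.15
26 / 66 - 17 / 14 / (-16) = 3473 / 7392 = 0.47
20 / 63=0.32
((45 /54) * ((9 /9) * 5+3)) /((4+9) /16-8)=-64 /69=-0.93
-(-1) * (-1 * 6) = -6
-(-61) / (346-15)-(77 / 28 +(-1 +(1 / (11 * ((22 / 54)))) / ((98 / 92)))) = -13935225 / 7849996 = -1.78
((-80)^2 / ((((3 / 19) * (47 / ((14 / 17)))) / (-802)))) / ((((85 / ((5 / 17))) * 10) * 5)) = -27306496 / 692733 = -39.42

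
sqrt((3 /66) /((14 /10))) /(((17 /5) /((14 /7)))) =5 * sqrt(770) /1309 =0.11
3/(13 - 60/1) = -3/47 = -0.06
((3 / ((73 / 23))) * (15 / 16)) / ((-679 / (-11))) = 0.01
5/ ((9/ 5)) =2.78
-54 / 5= -10.80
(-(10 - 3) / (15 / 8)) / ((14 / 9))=-12 / 5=-2.40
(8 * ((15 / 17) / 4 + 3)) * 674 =295212 / 17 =17365.41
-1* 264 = -264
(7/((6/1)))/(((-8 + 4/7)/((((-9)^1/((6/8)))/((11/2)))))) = 49/143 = 0.34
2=2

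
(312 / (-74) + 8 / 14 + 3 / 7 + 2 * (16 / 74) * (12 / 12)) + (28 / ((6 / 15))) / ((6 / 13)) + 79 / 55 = 917699 / 6105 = 150.32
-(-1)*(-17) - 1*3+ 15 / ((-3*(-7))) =-135 / 7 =-19.29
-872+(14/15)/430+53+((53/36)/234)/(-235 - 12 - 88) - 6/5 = -820.20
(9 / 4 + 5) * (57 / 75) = 551 / 100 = 5.51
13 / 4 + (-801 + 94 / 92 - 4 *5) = -75139 / 92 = -816.73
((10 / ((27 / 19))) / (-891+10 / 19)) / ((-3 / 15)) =18050 / 456813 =0.04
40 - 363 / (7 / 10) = -3350 / 7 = -478.57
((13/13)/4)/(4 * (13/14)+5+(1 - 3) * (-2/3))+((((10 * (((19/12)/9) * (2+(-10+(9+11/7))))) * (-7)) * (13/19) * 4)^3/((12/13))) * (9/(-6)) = 24105484567/22788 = 1057814.84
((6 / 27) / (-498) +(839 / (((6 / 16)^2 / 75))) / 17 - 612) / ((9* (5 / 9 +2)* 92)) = 979457419 / 80613252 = 12.15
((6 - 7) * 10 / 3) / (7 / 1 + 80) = -10 / 261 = -0.04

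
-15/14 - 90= -1275/14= -91.07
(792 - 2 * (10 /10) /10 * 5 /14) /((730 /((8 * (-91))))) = -288262 /365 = -789.76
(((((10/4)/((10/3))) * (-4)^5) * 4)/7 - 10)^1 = -3142/7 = -448.86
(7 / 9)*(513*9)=3591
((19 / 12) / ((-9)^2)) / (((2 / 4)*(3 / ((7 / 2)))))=133 / 2916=0.05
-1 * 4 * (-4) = 16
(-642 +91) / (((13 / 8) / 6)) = -26448 / 13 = -2034.46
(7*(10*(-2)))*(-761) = 106540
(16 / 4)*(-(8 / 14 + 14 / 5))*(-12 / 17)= 9.52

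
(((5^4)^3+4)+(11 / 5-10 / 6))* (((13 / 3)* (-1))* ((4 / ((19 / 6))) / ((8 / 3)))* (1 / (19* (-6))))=47607422759 / 10830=4395883.91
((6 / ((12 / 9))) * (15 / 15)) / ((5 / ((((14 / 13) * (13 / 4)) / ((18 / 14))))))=49 / 20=2.45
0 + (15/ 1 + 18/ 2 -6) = 18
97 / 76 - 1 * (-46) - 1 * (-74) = 9217 / 76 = 121.28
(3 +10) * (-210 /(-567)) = 130 /27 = 4.81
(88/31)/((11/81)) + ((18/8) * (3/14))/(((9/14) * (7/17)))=19725/868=22.72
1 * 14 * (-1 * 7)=-98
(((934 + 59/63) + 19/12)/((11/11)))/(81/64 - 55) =-3776048/216657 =-17.43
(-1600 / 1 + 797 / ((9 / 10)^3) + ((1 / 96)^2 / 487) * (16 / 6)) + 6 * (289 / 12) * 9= 36071630299 / 45442944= 793.78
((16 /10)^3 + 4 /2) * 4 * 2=6096 /125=48.77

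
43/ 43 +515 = 516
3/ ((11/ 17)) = 51/ 11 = 4.64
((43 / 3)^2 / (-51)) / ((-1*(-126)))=-1849 / 57834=-0.03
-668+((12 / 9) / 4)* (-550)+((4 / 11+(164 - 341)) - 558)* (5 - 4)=-1585.97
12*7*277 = 23268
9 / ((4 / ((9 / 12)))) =27 / 16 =1.69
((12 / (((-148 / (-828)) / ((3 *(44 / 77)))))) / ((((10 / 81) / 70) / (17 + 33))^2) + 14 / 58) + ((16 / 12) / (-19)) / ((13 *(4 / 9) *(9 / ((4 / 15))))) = 1103185103696274493 / 11926395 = 92499460540.78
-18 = -18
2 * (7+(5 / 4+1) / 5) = 149 / 10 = 14.90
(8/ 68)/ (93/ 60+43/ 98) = 1960/ 33133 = 0.06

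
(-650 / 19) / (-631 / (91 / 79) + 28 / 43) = 2543450 / 40678221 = 0.06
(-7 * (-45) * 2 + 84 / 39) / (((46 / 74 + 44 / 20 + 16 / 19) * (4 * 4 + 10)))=14443135 / 2176382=6.64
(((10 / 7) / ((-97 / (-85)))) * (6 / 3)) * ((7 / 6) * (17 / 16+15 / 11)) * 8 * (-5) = -907375 / 3201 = -283.47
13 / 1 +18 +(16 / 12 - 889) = -2570 / 3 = -856.67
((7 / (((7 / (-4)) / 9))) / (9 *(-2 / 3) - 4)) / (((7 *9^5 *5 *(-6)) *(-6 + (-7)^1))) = 1 / 44778825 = 0.00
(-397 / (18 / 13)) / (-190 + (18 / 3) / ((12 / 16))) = 397 / 252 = 1.58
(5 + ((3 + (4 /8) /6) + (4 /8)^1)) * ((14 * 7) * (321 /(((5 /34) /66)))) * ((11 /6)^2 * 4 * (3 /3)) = 24438472366 /15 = 1629231491.07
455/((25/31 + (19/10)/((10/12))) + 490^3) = 352625/91177977392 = 0.00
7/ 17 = 0.41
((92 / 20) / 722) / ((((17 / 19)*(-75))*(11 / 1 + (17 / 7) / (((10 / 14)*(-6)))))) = -23 / 2527475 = -0.00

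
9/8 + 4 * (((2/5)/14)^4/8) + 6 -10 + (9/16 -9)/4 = -478699343/96040000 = -4.98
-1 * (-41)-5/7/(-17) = 4884/119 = 41.04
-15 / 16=-0.94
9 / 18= 1 / 2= 0.50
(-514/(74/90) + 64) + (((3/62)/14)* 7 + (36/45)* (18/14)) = -89938027/160580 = -560.08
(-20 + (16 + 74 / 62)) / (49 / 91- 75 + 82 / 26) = 377 / 9579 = 0.04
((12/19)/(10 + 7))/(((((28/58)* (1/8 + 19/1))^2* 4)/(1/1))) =13456/123498081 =0.00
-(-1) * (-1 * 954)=-954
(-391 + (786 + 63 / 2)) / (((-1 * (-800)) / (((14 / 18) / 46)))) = 5971 / 662400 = 0.01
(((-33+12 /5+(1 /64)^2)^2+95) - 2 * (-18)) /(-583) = -40697905899 /22229811200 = -1.83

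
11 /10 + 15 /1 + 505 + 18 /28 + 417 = 32856 /35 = 938.74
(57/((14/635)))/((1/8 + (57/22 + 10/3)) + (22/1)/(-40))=23888700/50813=470.13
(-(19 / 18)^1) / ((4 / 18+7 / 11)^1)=-209 / 170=-1.23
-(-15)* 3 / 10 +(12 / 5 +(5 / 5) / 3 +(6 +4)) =17.23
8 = 8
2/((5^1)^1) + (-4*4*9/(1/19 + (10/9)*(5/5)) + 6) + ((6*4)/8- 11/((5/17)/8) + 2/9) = -3701249/8955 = -413.32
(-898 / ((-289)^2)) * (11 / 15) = -9878 / 1252815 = -0.01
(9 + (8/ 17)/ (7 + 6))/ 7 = 1997/ 1547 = 1.29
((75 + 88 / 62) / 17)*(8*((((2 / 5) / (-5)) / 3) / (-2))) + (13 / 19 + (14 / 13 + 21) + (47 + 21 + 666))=7392694144 / 9762675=757.24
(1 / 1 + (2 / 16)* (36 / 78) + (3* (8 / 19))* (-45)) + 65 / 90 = -489613 / 8892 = -55.06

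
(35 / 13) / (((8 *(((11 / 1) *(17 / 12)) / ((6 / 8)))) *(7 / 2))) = 45 / 9724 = 0.00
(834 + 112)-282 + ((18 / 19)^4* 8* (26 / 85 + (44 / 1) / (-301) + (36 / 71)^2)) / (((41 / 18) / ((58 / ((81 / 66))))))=719.73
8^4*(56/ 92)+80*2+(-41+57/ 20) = 1202931/ 460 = 2615.07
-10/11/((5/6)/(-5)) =60/11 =5.45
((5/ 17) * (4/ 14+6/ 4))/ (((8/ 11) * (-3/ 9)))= -4125/ 1904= -2.17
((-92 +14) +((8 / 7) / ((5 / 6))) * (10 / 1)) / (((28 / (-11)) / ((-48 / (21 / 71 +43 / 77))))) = -4639140 / 3269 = -1419.13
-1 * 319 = -319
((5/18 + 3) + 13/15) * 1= 373/90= 4.14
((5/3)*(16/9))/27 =80/729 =0.11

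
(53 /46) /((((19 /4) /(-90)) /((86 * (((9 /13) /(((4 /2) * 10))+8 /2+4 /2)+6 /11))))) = -771993018 /62491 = -12353.67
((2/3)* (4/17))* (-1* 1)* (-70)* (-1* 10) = -5600/51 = -109.80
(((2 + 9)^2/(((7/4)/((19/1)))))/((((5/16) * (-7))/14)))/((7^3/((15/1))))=-882816/2401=-367.69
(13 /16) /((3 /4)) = 13 /12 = 1.08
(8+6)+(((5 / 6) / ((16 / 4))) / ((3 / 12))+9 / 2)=58 / 3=19.33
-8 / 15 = -0.53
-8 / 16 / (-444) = 1 / 888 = 0.00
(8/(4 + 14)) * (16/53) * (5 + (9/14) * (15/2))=4400/3339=1.32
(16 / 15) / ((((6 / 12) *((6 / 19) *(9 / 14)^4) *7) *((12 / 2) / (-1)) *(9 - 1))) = -104272 / 885735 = -0.12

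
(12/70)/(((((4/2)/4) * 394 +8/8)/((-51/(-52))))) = 17/20020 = 0.00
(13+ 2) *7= 105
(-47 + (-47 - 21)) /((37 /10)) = -1150 /37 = -31.08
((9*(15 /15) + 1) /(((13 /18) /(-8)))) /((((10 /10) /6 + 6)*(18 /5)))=-4.99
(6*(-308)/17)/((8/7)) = -1617/17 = -95.12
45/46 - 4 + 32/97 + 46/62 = -1.95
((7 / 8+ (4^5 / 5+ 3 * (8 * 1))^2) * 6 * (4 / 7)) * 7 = 31410189 / 25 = 1256407.56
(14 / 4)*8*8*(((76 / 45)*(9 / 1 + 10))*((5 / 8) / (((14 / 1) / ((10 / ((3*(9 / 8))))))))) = 231040 / 243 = 950.78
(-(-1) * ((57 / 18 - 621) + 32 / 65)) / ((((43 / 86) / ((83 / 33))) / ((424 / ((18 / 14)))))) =-59310520472 / 57915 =-1024096.01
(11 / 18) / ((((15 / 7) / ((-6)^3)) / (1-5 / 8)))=-231 / 10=-23.10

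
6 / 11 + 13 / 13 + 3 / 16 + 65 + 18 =14913 / 176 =84.73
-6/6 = -1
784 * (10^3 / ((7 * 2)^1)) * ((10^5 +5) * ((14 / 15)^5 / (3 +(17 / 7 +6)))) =702791831168 / 2025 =347057694.40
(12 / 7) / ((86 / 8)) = 48 / 301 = 0.16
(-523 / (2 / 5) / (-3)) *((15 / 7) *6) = 39225 / 7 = 5603.57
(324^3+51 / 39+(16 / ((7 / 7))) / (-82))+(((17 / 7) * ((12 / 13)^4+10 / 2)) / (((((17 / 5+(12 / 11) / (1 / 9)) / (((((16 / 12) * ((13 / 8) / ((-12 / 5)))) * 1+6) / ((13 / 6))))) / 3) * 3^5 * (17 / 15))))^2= 10666237919311832492573388556745 / 313600121244105776145936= 34012225.11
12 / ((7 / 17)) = 204 / 7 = 29.14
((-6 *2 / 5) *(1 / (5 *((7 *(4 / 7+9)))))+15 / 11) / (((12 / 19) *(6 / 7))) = 369341 / 147400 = 2.51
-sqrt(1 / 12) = -sqrt(3) / 6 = -0.29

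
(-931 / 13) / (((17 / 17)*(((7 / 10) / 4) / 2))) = -10640 / 13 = -818.46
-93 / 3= -31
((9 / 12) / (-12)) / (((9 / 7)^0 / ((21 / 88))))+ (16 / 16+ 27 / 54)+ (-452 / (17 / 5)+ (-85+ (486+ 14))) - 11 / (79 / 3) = 283.13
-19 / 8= -2.38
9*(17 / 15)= 51 / 5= 10.20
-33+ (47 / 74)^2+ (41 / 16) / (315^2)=-70846196971 / 2173424400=-32.60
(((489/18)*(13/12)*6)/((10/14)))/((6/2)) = 14833/180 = 82.41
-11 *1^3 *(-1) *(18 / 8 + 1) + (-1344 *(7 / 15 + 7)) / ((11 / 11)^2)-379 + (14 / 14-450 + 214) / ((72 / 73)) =-3822017 / 360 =-10616.71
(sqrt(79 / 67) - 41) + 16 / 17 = -681 / 17 + sqrt(5293) / 67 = -38.97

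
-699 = -699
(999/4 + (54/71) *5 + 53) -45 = 74281/284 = 261.55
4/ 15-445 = -6671/ 15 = -444.73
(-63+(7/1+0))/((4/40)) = -560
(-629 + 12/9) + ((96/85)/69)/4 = -3681241/5865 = -627.66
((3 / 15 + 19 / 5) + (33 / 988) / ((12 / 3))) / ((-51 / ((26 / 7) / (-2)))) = 2263 / 15504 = 0.15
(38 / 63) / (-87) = -38 / 5481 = -0.01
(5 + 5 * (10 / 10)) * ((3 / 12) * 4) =10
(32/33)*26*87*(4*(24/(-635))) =-2316288/6985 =-331.61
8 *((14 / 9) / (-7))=-16 / 9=-1.78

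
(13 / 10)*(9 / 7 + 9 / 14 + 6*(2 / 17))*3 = 24453 / 2380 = 10.27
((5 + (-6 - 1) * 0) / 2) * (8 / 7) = 20 / 7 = 2.86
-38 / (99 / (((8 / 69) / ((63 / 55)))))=-1520 / 39123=-0.04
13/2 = 6.50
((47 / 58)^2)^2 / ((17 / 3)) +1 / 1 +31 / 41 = 14451591867 / 7887597712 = 1.83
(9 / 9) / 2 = 1 / 2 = 0.50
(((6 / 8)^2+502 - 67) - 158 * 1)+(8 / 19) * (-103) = 71195 / 304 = 234.19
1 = 1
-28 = -28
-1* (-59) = 59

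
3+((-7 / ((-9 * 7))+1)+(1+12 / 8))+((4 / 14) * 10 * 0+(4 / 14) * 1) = 869 / 126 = 6.90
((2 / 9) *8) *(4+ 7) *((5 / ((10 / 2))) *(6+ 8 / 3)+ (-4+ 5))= 5104 / 27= 189.04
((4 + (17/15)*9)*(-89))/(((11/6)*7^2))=-37914/2695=-14.07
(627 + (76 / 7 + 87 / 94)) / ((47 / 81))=34045839 / 30926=1100.88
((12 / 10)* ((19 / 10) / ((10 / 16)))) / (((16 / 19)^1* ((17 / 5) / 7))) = 7581 / 850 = 8.92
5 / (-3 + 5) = 5 / 2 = 2.50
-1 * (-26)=26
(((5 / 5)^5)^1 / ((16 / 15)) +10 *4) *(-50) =-16375 / 8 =-2046.88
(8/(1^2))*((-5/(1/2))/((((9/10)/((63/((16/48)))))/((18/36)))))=-8400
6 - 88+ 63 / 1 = -19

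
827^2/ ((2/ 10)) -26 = 3419619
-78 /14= -39 /7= -5.57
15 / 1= 15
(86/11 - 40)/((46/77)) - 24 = -1791/23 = -77.87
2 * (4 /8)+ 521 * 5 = 2606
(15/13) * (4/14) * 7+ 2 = 56/13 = 4.31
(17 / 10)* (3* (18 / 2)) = 459 / 10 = 45.90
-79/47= -1.68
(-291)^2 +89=84770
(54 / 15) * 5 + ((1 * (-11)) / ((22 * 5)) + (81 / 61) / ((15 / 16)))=11783 / 610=19.32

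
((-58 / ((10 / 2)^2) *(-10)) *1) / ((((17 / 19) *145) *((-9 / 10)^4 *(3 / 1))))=0.09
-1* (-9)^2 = -81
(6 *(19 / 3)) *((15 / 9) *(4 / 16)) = 95 / 6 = 15.83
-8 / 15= -0.53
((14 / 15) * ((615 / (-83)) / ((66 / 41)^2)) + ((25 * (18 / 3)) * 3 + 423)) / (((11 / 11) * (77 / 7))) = 157333255 / 1988514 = 79.12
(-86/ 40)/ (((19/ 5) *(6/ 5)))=-215/ 456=-0.47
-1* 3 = -3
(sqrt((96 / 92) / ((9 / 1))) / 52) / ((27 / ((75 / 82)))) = 25 * sqrt(138) / 1323972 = 0.00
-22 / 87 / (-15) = 22 / 1305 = 0.02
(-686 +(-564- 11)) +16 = -1245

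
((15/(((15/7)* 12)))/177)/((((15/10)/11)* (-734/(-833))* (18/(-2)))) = -64141/21046716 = -0.00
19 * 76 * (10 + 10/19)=15200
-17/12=-1.42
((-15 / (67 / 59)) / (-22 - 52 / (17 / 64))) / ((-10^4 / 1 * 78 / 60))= -1003 / 214962800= -0.00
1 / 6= 0.17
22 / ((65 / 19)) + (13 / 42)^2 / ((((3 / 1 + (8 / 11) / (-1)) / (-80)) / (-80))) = 7917778 / 28665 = 276.22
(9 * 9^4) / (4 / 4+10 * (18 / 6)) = 59049 / 31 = 1904.81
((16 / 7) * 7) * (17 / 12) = 68 / 3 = 22.67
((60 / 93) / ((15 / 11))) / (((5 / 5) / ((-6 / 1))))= -88 / 31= -2.84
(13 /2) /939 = 13 /1878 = 0.01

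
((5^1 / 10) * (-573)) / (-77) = 573 / 154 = 3.72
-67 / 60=-1.12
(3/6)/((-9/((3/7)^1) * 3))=-0.01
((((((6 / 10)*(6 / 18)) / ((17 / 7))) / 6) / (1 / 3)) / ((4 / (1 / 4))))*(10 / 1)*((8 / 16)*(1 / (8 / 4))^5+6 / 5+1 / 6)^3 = 16357269481 / 240648192000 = 0.07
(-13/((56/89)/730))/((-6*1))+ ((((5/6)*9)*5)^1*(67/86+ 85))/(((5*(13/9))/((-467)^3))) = -4260037871594675/93912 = -45362018395.89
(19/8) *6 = 57/4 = 14.25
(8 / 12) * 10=20 / 3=6.67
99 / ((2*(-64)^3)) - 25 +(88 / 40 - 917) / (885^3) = -25.00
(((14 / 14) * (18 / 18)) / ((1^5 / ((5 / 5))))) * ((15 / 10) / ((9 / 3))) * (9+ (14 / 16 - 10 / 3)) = 157 / 48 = 3.27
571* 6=3426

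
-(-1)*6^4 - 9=1287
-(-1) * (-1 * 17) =-17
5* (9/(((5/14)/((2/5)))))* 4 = 201.60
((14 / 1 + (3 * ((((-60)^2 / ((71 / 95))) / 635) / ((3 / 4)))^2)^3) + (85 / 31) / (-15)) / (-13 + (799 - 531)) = 288965467487878864025140833801233 / 2549326982841773216244043767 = 113349.71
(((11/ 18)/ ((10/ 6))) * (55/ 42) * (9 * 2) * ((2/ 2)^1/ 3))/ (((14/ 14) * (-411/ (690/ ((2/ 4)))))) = -27830/ 2877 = -9.67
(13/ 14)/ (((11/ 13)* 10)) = 169/ 1540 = 0.11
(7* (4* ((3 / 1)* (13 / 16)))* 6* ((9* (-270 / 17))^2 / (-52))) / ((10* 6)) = -6200145 / 2312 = -2681.72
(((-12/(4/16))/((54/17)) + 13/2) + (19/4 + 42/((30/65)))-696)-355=-34699/36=-963.86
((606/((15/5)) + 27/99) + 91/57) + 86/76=257071/1254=205.00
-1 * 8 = -8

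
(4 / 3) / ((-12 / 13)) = -13 / 9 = -1.44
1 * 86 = 86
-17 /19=-0.89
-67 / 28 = -2.39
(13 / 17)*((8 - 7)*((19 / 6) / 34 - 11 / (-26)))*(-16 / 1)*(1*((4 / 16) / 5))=-1369 / 4335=-0.32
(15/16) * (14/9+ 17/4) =1045/192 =5.44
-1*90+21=-69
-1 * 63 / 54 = -7 / 6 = -1.17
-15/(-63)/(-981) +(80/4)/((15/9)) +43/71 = 18437540/1462671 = 12.61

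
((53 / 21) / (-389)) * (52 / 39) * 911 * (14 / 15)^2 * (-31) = 167638576 / 787725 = 212.81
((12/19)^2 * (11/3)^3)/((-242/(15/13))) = -0.09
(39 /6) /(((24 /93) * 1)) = 403 /16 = 25.19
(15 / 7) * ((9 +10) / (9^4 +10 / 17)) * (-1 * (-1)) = 4845 / 780829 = 0.01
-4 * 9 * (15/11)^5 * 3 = -82012500/161051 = -509.23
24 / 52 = 6 / 13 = 0.46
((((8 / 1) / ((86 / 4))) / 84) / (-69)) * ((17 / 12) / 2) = -17 / 373842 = -0.00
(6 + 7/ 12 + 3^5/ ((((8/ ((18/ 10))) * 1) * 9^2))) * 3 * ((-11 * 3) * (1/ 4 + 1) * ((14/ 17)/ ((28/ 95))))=-2730585/ 1088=-2509.73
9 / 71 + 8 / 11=667 / 781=0.85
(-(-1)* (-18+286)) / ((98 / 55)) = 7370 / 49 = 150.41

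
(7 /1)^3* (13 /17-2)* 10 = -72030 /17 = -4237.06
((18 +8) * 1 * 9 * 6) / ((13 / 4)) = 432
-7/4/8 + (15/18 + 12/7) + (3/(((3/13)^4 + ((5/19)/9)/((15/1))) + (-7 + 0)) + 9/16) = 169604790403/68874917664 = 2.46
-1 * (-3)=3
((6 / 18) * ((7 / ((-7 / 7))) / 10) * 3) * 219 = -1533 / 10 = -153.30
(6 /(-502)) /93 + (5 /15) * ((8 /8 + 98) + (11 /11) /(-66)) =32.99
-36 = -36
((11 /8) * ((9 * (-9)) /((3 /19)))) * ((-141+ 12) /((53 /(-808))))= -1387219.75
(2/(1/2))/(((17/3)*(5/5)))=12/17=0.71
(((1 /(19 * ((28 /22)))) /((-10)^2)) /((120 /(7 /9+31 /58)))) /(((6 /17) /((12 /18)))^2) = 435523 /26992828800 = 0.00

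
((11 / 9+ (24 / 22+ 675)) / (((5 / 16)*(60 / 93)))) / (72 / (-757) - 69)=-6294224872 / 129454875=-48.62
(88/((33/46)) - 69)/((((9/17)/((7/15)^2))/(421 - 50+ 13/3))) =151011238/18225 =8285.94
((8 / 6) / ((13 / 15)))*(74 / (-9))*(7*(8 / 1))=-82880 / 117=-708.38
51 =51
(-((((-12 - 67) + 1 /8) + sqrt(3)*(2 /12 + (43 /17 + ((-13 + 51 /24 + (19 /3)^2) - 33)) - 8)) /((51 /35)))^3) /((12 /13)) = 29210924404827790625*sqrt(3) /486502165122048 + 203777882560968625 /1059917571072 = 296255.32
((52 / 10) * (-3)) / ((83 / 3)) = -234 / 415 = -0.56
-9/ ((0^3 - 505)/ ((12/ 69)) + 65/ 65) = 36/ 11611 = 0.00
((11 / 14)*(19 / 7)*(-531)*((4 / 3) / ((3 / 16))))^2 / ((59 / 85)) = 224317660160 / 2401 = 93426763.92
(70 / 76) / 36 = 35 / 1368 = 0.03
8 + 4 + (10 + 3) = 25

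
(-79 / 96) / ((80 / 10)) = -79 / 768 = -0.10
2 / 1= 2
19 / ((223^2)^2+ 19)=19 / 2472973460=0.00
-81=-81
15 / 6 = 5 / 2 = 2.50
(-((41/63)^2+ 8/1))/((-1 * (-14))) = -33433/55566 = -0.60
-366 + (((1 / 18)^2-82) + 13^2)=-90395 / 324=-279.00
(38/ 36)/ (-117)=-19/ 2106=-0.01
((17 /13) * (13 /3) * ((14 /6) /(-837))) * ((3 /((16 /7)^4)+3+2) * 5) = -199255385 /493682688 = -0.40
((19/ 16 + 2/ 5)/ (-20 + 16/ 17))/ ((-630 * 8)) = 0.00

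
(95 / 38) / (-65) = -1 / 26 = -0.04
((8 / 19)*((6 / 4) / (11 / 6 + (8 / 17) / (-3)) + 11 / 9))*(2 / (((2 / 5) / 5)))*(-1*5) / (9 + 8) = -6.55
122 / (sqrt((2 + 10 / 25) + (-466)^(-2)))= 56852 * sqrt(13029385) / 2605877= 78.75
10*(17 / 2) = 85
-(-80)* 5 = 400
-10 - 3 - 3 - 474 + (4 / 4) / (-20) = -9801 / 20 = -490.05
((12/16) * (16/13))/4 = 3/13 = 0.23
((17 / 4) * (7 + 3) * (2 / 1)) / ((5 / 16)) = 272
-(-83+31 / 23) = 81.65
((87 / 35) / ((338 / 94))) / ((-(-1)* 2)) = 0.35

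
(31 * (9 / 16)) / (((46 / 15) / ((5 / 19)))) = 20925 / 13984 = 1.50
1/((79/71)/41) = 2911/79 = 36.85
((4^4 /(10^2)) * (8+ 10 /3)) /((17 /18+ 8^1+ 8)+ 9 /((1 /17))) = 13056 /76475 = 0.17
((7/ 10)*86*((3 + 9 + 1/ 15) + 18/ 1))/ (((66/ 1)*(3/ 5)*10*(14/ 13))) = 22919/ 5400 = 4.24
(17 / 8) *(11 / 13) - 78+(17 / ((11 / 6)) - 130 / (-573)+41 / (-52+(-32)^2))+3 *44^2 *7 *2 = 4313840913079 / 53096472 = 81245.34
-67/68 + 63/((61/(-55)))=-239707/4148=-57.79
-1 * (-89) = 89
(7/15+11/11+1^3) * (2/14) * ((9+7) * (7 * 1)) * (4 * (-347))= -821696/15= -54779.73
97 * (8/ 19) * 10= 7760/ 19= 408.42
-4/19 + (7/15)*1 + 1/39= 348/1235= 0.28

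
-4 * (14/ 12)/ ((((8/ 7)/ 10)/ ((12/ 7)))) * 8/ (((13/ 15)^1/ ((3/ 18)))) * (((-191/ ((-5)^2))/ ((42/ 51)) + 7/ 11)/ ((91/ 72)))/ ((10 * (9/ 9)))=368496/ 5005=73.63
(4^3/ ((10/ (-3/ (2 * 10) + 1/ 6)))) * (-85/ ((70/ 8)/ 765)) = -27744/ 35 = -792.69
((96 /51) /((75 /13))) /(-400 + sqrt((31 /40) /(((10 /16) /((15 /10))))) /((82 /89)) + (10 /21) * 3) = -391605760 /478372381807- 148762432 * sqrt(186) /667329472620765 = -0.00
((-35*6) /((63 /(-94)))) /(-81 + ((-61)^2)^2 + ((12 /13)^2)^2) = 6711835 /296586579072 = 0.00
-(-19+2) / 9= 17 / 9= 1.89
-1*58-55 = -113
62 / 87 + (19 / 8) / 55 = 28933 / 38280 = 0.76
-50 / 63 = -0.79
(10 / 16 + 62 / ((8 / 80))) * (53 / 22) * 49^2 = 631811145 / 176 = 3589836.05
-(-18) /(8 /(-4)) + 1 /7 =-62 /7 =-8.86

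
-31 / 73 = -0.42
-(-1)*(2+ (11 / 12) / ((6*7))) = 1019 / 504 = 2.02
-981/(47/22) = -21582/47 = -459.19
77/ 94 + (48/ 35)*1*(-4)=-4.67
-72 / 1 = -72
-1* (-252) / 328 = 63 / 82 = 0.77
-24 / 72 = -1 / 3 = -0.33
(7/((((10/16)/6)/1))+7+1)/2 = 188/5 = 37.60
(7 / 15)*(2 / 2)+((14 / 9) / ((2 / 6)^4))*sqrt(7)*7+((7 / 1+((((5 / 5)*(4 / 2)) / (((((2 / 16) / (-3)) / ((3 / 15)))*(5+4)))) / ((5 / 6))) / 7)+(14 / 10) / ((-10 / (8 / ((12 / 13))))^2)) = 65641 / 7875+882*sqrt(7) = 2341.89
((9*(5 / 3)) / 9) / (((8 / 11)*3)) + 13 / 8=43 / 18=2.39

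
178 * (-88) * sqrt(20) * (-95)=2976160 * sqrt(5)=6654896.07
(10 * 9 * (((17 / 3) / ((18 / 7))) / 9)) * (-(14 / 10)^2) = -5831 / 135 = -43.19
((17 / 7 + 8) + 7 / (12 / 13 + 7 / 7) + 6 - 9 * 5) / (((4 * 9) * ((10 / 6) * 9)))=-4363 / 94500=-0.05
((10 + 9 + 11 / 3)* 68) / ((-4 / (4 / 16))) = -289 / 3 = -96.33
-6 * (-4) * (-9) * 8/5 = -345.60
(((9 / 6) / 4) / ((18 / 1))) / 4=1 / 192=0.01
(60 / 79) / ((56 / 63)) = 135 / 158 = 0.85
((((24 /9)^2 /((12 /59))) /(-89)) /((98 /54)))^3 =-841232384 /82938897881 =-0.01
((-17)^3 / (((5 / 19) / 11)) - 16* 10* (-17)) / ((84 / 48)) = -4052868 / 35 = -115796.23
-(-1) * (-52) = -52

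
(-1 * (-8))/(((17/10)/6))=480/17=28.24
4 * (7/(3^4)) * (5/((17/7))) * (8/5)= 1568/1377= 1.14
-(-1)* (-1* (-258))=258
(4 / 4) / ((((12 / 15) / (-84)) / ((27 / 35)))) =-81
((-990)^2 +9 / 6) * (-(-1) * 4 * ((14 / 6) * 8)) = 73180912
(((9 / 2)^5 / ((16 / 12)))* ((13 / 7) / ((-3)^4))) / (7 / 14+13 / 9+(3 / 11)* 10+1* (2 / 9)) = 938223 / 144704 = 6.48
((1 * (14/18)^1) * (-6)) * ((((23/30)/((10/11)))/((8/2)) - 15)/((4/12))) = 207.05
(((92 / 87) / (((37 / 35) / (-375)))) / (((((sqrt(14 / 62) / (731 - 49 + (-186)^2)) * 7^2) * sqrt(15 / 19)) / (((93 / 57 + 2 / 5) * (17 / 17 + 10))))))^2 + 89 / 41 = 188572833589415715523561831 / 922894964439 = 204327513807644.89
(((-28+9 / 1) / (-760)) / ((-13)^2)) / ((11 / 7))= 7 / 74360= 0.00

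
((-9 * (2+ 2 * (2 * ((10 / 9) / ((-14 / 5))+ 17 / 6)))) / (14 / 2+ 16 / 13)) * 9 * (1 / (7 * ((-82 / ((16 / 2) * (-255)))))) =-88311600 / 214963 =-410.82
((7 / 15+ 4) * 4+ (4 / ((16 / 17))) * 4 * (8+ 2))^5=177707167180353568 / 759375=234017668714.87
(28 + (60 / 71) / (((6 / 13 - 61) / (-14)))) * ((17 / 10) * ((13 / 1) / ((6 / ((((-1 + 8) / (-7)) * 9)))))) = -261135147 / 279385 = -934.68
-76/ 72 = -19/ 18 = -1.06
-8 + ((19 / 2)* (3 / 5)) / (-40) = -3257 / 400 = -8.14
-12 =-12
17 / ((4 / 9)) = 153 / 4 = 38.25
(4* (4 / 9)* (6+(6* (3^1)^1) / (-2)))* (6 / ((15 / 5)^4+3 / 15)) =-0.39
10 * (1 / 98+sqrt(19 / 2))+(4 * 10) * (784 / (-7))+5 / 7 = -219480 / 49+5 * sqrt(38) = -4448.36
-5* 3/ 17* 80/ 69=-400/ 391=-1.02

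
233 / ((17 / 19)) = 260.41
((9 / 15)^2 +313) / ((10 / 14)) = 54838 / 125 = 438.70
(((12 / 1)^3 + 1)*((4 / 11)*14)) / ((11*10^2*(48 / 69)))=11.50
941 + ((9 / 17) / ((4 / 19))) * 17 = 3935 / 4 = 983.75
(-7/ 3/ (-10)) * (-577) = -4039/ 30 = -134.63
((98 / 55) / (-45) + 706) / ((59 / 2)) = 3494504 / 146025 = 23.93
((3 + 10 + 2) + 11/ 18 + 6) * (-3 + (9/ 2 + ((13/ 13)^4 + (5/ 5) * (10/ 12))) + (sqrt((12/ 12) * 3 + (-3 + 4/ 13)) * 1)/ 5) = 389 * sqrt(13)/ 585 + 1945/ 27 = 74.43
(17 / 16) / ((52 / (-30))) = -0.61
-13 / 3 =-4.33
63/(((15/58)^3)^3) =51993611177514496/4271484375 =12172258.31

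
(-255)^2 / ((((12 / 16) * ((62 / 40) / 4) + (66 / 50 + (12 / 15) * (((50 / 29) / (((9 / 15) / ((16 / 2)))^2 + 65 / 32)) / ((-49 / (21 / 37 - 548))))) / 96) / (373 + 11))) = 20536809995197440000 / 315156075223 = 65163934.98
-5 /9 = -0.56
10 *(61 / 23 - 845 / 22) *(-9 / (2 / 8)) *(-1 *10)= -32567400 / 253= -128724.90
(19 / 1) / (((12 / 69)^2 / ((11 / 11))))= 10051 / 16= 628.19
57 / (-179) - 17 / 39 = -5266 / 6981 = -0.75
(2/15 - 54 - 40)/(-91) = 1.03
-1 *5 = -5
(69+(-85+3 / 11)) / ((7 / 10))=-1730 / 77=-22.47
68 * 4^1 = 272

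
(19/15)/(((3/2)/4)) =152/45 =3.38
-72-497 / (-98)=-66.93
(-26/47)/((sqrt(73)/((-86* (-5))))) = -27.84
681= 681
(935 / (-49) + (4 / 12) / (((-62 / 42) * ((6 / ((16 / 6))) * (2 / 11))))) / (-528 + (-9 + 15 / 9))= 24401 / 665322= 0.04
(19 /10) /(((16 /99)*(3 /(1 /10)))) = 627 /1600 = 0.39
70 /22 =35 /11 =3.18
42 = 42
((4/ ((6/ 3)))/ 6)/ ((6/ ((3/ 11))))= 1/ 66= 0.02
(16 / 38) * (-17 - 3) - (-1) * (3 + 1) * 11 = 676 / 19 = 35.58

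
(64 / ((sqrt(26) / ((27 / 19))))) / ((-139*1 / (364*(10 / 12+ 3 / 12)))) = -26208*sqrt(26) / 2641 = -50.60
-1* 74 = -74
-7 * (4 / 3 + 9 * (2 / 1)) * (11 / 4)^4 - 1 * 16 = -2978267 / 384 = -7755.90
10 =10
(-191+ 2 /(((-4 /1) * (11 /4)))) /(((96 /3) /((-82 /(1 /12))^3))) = 62614452816 /11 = 5692222983.27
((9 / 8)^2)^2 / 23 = 6561 / 94208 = 0.07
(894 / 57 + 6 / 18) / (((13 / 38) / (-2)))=-3652 / 39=-93.64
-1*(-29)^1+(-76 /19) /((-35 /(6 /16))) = 2033 /70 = 29.04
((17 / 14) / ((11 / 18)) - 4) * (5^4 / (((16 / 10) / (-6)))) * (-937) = -1361578125 / 308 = -4420708.20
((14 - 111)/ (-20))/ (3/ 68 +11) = 1649/ 3755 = 0.44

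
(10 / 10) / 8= 0.12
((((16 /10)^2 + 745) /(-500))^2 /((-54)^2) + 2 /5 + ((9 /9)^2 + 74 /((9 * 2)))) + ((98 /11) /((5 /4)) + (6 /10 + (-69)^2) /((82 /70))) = 837856219524703171 /205486875000000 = 4077.42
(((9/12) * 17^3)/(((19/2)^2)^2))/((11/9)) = 530604/1433531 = 0.37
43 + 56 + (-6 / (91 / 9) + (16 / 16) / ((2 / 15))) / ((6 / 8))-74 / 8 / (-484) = 19067159 / 176176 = 108.23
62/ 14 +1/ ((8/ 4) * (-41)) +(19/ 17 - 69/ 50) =506687/ 121975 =4.15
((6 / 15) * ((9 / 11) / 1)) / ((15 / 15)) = 18 / 55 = 0.33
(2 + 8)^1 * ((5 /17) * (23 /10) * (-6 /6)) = -115 /17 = -6.76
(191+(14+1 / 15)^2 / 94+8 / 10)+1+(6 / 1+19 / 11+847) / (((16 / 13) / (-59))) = -37948549921 / 930600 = -40778.58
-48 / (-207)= 16 / 69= 0.23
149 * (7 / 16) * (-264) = -34419 / 2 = -17209.50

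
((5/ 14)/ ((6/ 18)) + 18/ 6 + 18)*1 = 309/ 14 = 22.07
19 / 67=0.28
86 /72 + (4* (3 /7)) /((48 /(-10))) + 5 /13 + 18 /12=2.72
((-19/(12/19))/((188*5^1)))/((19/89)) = -1691/11280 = -0.15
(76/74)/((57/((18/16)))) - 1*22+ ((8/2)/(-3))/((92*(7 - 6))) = -21.99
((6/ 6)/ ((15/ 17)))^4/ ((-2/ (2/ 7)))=-83521/ 354375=-0.24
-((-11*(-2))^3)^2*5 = -566899520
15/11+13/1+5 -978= -10545/11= -958.64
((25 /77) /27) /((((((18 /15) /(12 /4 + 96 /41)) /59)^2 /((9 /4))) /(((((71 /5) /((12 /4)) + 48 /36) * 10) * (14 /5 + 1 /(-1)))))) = 30144154625 /147928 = 203775.85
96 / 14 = 48 / 7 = 6.86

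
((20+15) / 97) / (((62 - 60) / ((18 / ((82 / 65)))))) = 20475 / 7954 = 2.57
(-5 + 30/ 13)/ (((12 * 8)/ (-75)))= 2.10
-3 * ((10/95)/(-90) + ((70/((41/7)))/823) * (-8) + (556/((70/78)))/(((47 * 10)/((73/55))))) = -4260511859773/870075908625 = -4.90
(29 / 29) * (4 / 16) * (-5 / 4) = -5 / 16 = -0.31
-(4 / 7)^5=-1024 / 16807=-0.06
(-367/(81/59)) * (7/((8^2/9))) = -263.14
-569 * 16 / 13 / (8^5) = -569 / 26624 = -0.02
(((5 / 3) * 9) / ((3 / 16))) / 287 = 80 / 287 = 0.28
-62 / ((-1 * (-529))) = -62 / 529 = -0.12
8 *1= 8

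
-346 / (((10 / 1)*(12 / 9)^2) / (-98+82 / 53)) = 994923 / 530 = 1877.21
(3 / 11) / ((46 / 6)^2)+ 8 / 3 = 46633 / 17457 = 2.67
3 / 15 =1 / 5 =0.20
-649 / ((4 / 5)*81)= -3245 / 324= -10.02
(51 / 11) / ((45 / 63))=357 / 55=6.49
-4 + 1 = -3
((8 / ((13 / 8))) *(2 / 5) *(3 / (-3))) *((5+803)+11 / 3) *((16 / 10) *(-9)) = 1496064 / 65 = 23016.37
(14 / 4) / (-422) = -7 / 844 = -0.01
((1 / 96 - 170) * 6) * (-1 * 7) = 114233 / 16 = 7139.56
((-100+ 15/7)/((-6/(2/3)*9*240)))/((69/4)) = 137/469476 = 0.00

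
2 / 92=1 / 46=0.02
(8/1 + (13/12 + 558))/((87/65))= 442325/1044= 423.68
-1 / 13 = -0.08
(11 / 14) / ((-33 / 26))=-13 / 21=-0.62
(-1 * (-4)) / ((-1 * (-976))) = 1 / 244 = 0.00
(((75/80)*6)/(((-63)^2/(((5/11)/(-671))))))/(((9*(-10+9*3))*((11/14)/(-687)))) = 5725/1043466732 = 0.00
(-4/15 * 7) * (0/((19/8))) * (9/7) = 0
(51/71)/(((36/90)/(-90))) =-11475/71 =-161.62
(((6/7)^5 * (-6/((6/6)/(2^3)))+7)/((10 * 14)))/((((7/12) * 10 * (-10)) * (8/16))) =766797/205885750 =0.00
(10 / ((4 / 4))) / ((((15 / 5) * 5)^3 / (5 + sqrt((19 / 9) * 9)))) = 2 * sqrt(19) / 675 + 2 / 135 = 0.03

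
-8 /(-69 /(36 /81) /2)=64 /621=0.10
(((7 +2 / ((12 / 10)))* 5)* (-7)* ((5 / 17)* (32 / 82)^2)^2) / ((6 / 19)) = -14163968000 / 7349804361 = -1.93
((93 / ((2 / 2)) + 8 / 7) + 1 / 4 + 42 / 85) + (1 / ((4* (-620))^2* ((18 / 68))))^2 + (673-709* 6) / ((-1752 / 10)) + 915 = 6856088750660194766543 / 6654287678330880000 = 1030.33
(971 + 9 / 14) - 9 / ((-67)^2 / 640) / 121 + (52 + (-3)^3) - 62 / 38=143760636577 / 144482954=995.00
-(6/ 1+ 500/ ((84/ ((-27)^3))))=820083/ 7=117154.71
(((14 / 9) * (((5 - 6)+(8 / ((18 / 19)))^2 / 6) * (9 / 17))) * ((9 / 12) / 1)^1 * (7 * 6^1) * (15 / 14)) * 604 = 27957650 / 153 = 182729.74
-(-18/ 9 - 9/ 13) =35/ 13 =2.69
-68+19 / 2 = -117 / 2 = -58.50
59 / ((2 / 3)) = 88.50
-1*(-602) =602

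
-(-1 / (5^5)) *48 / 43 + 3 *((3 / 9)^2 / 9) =135671 / 3628125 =0.04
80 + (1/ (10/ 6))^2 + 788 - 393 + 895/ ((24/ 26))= 433483/ 300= 1444.94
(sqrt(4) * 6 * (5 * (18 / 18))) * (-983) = -58980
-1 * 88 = -88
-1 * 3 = -3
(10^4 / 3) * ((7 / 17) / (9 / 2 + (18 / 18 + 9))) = 140000 / 1479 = 94.66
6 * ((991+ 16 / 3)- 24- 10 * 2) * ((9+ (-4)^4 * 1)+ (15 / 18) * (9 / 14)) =21241795 / 14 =1517271.07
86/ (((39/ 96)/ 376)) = 1034752/ 13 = 79596.31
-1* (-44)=44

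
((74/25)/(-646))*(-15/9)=0.01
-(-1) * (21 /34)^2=441 /1156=0.38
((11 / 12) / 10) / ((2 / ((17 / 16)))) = 187 / 3840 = 0.05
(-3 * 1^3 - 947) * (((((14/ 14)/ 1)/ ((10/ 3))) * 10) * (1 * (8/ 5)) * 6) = -27360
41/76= 0.54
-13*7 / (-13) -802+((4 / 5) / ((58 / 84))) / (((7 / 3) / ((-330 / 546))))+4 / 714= -107037893 / 134589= -795.29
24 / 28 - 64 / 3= -430 / 21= -20.48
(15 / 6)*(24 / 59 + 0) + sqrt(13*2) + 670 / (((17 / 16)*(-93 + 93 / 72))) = -0.76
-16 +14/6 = -41/3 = -13.67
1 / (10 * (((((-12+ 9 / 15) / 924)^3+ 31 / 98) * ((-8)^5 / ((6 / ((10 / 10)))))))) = -0.00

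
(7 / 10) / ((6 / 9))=21 / 20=1.05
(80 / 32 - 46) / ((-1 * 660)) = 29 / 440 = 0.07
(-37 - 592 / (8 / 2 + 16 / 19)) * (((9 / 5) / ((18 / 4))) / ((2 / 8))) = -29304 / 115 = -254.82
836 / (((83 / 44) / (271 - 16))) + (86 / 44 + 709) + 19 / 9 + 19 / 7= 13082911013 / 115038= 113726.86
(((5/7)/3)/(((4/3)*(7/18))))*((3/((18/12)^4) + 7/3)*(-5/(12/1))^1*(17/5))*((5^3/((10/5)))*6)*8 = -839375/147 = -5710.03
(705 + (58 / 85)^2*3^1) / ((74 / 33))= 168422661 / 534650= 315.01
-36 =-36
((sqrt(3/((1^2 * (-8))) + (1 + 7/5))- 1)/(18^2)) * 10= -5/162 + sqrt(10)/72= 0.01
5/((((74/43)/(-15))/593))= -1912425/74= -25843.58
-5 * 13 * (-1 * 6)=390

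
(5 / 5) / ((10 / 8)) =4 / 5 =0.80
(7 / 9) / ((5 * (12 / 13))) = 0.17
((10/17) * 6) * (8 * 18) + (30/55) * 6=95652/187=511.51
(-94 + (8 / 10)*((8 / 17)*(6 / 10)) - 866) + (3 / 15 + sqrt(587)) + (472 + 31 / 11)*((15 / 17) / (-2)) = -642979 / 550 + sqrt(587) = -1144.82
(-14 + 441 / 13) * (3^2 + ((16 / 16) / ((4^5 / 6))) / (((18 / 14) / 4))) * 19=17041423 / 4992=3413.75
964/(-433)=-964/433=-2.23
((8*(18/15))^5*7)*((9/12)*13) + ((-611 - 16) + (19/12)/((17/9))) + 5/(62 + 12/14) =26013067806361/4675000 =5564292.58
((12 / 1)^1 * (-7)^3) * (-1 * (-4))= -16464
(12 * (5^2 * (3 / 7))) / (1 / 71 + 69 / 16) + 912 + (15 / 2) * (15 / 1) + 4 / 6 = 43551911 / 41286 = 1054.88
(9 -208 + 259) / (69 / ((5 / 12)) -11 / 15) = 900 / 2473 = 0.36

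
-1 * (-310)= 310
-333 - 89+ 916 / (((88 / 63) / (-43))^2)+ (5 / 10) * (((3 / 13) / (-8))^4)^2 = 2873551858060419394182425 / 3311937101980762112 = 867634.79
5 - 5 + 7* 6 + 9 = 51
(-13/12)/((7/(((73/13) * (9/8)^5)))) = -1436859/917504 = -1.57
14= 14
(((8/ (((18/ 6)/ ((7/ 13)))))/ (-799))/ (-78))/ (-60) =-7/ 18229185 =-0.00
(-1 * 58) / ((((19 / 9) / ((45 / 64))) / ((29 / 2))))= -340605 / 1216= -280.10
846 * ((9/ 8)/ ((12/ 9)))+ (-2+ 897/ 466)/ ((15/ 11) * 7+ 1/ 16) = 4499858983/ 6304048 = 713.80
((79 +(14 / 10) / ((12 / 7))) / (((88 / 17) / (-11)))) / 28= -81413 / 13440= -6.06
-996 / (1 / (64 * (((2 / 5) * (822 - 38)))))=-99950592 / 5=-19990118.40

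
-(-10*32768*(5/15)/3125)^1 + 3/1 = 71161/1875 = 37.95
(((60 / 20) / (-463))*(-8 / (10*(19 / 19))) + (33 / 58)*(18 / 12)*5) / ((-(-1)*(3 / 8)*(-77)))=-764878 / 5169395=-0.15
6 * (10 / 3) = 20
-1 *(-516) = 516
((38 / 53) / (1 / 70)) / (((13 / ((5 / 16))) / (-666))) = -1107225 / 1378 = -803.50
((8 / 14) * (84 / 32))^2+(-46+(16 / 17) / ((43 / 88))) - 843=-2587225 / 2924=-884.82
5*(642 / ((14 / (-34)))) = -54570 / 7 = -7795.71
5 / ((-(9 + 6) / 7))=-7 / 3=-2.33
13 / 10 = 1.30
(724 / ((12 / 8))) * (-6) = -2896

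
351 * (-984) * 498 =-172001232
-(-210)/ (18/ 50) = 1750/ 3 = 583.33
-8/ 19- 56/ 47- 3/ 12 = -6653/ 3572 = -1.86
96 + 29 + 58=183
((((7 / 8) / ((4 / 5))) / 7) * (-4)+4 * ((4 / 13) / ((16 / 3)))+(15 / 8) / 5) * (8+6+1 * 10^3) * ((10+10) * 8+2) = -3159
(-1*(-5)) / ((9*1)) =5 / 9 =0.56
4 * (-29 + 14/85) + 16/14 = -67948/595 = -114.20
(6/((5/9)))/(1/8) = 432/5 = 86.40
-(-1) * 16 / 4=4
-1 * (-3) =3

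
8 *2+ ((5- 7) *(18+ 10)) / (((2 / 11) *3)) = -260 / 3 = -86.67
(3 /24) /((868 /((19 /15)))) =19 /104160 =0.00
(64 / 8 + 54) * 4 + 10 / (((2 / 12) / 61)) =3908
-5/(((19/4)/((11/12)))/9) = -8.68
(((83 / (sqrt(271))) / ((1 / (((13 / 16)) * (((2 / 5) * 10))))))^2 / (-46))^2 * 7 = 9488199742567 / 39782695936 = 238.50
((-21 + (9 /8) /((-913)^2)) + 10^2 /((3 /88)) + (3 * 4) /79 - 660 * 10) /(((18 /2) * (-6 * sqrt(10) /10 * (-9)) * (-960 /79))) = 5827921001299 * sqrt(10) /9333838863360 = 1.97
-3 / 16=-0.19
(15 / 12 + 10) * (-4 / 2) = -22.50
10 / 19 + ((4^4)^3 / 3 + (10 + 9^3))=318809257 / 57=5593144.86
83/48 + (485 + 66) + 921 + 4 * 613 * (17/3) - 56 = 734995/48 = 15312.40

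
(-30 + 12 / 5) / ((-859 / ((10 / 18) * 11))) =506 / 2577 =0.20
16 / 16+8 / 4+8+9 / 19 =218 / 19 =11.47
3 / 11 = 0.27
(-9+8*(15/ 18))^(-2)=9/ 49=0.18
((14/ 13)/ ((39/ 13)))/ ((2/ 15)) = 35/ 13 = 2.69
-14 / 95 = -0.15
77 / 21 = 11 / 3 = 3.67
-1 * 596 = -596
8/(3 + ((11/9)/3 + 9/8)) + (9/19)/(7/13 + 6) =1.84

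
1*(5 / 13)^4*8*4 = 20000 / 28561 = 0.70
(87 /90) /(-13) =-29 /390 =-0.07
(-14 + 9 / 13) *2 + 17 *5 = 759 / 13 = 58.38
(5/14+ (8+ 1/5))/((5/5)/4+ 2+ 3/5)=1198/399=3.00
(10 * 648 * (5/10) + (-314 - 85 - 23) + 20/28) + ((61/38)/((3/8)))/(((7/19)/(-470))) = -55487/21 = -2642.24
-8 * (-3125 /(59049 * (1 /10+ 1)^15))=25000000000000000000 /246662327155824775899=0.10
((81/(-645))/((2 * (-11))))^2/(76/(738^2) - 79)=-99261369/240658573430000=-0.00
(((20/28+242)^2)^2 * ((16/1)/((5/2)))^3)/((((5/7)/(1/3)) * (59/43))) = 309417235984.21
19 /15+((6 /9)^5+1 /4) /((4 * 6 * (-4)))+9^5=27550490561 /466560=59050.26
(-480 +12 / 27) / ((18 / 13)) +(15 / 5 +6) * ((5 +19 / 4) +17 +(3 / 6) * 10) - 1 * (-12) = -15745 / 324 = -48.60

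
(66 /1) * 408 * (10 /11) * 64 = 1566720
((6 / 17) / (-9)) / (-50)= 1 / 1275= 0.00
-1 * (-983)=983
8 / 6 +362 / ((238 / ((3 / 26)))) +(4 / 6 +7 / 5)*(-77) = -2438451 / 15470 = -157.62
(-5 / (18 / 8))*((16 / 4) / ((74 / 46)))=-1840 / 333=-5.53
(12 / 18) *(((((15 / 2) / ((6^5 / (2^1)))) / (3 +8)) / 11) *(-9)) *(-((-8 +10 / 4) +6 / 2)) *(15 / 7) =-125 / 243936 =-0.00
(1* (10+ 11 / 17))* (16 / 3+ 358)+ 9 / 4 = 789619 / 204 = 3870.68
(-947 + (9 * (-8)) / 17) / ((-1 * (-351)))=-16171 / 5967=-2.71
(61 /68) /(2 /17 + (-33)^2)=61 /74060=0.00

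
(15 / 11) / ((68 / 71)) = 1.42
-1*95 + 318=223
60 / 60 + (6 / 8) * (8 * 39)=235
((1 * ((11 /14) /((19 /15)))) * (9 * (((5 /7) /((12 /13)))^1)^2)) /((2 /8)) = 13.37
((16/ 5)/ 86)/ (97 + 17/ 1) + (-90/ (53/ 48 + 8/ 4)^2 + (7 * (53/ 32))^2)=34846340303551/ 278603013120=125.08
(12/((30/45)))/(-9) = -2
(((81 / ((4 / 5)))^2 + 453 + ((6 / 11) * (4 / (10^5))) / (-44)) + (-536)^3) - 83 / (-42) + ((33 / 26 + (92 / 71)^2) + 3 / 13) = -49308925057499425979 / 320229525000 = -153979946.28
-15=-15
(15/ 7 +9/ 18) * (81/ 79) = 2997/ 1106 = 2.71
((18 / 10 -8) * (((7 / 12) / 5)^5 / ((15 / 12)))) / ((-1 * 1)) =521017 / 4860000000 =0.00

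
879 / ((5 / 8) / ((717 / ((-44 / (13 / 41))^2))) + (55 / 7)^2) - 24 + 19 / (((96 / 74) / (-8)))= -363569694607 / 2797288890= -129.97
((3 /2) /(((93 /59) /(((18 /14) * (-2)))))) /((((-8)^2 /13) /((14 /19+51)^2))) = -6670292967 /5013568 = -1330.45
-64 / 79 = -0.81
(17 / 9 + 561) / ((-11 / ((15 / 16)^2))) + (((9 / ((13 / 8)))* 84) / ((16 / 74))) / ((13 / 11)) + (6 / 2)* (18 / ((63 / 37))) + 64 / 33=9041263799 / 4996992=1809.34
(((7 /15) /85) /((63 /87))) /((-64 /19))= -551 /244800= -0.00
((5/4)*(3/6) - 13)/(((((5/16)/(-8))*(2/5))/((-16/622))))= -6336/311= -20.37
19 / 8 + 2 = 35 / 8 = 4.38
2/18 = 1/9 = 0.11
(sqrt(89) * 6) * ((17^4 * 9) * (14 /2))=31570938 * sqrt(89)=297839633.41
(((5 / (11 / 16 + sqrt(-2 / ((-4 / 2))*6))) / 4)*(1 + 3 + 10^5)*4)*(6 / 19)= -105604224 / 5377 + 153606144*sqrt(6) / 5377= 50335.21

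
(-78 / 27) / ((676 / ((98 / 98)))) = -1 / 234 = -0.00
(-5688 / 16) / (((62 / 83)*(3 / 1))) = -19671 / 124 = -158.64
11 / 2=5.50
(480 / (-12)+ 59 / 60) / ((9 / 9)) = -39.02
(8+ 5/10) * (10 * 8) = 680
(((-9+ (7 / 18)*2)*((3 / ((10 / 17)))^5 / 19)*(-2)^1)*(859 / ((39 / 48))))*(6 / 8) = 3655312517511 / 1543750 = 2367813.78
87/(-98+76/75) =-6525/7274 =-0.90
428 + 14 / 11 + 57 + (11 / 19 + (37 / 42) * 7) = 618245 / 1254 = 493.02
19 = 19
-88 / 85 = -1.04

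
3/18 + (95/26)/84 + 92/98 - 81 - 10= -457881/5096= -89.85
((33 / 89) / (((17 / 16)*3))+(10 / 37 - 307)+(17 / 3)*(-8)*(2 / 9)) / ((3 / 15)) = -2393345035 / 1511487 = -1583.44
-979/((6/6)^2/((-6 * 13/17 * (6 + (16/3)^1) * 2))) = 101816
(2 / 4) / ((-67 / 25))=-25 / 134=-0.19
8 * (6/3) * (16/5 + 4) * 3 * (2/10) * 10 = 3456/5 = 691.20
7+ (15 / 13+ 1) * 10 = 371 / 13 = 28.54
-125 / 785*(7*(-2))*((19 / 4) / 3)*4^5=1702400 / 471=3614.44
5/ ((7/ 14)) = 10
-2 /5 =-0.40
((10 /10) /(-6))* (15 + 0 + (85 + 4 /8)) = -67 /4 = -16.75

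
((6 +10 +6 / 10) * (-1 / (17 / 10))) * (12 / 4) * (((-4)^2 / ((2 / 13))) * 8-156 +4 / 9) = -1010608 / 51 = -19815.84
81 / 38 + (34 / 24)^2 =4.14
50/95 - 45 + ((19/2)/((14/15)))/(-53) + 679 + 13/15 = 268651883/422940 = 635.20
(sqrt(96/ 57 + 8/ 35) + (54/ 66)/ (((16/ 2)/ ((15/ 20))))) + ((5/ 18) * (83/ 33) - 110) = -1038071/ 9504 + 2 * sqrt(211470)/ 665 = -107.84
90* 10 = 900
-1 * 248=-248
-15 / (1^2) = -15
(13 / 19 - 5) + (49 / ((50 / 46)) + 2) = 20313 / 475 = 42.76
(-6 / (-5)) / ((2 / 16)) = 48 / 5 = 9.60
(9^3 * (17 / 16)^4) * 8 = 60886809 / 8192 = 7432.47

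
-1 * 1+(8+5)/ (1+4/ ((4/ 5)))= 7/ 6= 1.17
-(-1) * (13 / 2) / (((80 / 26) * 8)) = 0.26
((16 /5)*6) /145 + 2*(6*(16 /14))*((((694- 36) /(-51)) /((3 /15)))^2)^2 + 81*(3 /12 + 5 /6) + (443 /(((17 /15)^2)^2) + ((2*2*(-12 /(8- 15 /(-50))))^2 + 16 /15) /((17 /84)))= 629421762726254802581 /2650114943100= 237507344.49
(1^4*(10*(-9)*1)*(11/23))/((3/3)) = -43.04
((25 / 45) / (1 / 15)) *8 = 200 / 3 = 66.67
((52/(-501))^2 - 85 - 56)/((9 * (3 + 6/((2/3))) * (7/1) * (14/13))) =-9388769/54216216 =-0.17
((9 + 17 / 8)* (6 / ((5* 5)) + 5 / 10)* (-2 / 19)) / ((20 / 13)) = -42809 / 76000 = -0.56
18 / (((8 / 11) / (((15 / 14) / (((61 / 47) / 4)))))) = 69795 / 854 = 81.73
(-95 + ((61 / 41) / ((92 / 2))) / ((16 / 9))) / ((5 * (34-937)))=409453 / 19463520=0.02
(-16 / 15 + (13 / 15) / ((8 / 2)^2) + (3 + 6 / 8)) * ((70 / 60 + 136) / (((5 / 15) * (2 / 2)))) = 1126.48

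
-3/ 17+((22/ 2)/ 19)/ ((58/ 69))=9597/ 18734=0.51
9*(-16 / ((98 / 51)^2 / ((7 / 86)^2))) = -0.26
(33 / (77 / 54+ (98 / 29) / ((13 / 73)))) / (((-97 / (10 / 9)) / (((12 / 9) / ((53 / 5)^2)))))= -4976400 / 22634059637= -0.00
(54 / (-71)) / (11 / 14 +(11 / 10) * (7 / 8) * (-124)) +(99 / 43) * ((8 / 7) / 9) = 35328704 / 118245743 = 0.30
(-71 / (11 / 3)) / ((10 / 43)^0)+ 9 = -114 / 11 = -10.36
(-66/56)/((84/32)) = -22/49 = -0.45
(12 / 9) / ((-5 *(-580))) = 1 / 2175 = 0.00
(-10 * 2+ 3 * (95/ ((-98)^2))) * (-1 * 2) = 191795/ 4802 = 39.94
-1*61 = -61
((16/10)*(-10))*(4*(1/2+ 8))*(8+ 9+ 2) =-10336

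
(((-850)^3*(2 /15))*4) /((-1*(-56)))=-122825000 /21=-5848809.52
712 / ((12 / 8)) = 1424 / 3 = 474.67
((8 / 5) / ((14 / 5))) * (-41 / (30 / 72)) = -1968 / 35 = -56.23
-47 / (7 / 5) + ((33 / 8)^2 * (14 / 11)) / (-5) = -42451 / 1120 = -37.90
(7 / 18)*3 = 7 / 6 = 1.17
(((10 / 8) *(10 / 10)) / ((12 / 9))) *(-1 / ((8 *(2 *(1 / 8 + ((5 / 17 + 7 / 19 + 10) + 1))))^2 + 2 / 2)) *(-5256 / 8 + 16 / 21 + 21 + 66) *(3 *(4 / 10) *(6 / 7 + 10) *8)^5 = 50358462458521684455456768 / 272880021048998125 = 184544336.61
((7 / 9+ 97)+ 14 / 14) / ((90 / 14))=6223 / 405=15.37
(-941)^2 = 885481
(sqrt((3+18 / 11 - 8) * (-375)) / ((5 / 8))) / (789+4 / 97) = 776 * sqrt(6105) / 841907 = 0.07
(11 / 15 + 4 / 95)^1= 221 / 285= 0.78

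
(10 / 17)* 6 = 60 / 17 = 3.53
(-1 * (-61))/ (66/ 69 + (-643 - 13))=-0.09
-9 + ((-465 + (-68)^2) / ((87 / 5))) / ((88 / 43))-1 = 817625 / 7656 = 106.80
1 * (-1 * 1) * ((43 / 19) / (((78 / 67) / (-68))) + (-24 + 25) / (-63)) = 2057281 / 15561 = 132.21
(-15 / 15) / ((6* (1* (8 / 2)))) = -1 / 24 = -0.04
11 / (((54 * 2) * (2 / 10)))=55 / 108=0.51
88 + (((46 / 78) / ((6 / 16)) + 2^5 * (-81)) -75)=-301559 / 117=-2577.43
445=445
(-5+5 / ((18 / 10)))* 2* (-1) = 40 / 9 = 4.44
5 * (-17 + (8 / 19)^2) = -30365 / 361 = -84.11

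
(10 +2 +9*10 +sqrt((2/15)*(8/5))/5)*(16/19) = 85.97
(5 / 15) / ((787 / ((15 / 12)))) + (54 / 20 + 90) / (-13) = -7.13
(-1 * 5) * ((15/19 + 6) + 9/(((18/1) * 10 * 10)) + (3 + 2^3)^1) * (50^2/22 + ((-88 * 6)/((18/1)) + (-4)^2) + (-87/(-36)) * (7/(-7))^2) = -916846021/100320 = -9139.21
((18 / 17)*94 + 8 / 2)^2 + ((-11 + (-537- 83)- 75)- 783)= 2667279 / 289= 9229.34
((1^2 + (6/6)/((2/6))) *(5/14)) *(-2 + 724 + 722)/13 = 14440/91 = 158.68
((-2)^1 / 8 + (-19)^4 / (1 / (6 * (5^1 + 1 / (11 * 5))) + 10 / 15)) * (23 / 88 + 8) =33030485285 / 21472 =1538305.02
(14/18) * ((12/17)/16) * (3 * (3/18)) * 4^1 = 7/102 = 0.07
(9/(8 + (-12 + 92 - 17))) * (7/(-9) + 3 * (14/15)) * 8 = 728/355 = 2.05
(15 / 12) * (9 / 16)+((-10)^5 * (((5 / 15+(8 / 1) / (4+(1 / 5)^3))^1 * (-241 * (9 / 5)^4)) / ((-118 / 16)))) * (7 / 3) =-117571865443335 / 630592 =-186446807.83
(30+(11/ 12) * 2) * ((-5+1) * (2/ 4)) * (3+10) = -2483/ 3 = -827.67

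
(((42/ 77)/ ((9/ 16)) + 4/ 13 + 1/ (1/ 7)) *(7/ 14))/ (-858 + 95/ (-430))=-152693/ 31663203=-0.00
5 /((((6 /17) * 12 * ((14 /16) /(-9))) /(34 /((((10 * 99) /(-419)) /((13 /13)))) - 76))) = 760631 /693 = 1097.59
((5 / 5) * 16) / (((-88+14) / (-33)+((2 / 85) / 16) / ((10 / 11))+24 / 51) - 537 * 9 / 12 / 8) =-7180800 / 21375949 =-0.34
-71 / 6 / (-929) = 71 / 5574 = 0.01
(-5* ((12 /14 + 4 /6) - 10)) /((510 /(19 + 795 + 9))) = 73247 /1071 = 68.39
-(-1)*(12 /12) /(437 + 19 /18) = 18 /7885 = 0.00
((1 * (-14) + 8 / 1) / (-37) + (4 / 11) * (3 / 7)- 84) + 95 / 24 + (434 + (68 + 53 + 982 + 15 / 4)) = 1461.03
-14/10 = -7/5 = -1.40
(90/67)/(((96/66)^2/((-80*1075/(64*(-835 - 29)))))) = 0.99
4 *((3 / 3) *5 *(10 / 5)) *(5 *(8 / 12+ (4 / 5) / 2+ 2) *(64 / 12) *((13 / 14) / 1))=191360 / 63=3037.46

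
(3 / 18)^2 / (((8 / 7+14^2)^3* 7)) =49 / 94610592000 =0.00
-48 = -48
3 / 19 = 0.16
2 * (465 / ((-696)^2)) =155 / 80736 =0.00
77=77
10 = 10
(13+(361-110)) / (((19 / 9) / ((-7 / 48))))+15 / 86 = -14757 / 817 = -18.06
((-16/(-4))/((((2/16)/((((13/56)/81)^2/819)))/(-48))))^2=0.00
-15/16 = -0.94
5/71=0.07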